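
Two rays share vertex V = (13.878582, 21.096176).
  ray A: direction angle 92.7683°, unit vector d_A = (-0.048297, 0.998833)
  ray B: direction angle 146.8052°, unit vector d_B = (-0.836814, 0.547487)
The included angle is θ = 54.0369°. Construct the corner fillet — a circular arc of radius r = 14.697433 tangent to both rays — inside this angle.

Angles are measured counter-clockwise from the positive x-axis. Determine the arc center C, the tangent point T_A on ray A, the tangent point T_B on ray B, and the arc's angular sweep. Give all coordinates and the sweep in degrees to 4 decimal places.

bisector direction at 119.7867° = (-0.496773,0.867880)
center distance |VC| = r/sin(θ/2) = 14.697433/sin(27.0185°) = 32.353433
C = V + |VC|·bis = (-2.1937,49.1751)
T_A = V + ((C−V)·d_A)·d_A = V + 28.8224·d_A = (12.4865,49.8849)
T_B = V + ((C−V)·d_B)·d_B = V + 28.8224·d_B = (-10.2404,36.8761)
sweep = 180° − θ = 125.9631°

center=(-2.1937,49.1751) T_A=(12.4865,49.8849) T_B=(-10.2404,36.8761) sweep=125.9631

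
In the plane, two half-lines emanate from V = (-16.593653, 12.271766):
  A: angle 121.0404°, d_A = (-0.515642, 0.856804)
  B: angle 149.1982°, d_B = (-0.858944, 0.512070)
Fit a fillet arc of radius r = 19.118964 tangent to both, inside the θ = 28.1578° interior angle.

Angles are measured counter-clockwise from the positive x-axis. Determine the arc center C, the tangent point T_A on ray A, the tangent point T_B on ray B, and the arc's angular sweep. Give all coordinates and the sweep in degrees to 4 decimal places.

bisector direction at 135.1193° = (-0.708578,0.705633)
center distance |VC| = r/sin(θ/2) = 19.118964/sin(14.0789°) = 78.595473
C = V + |VC|·bis = (-72.2846,67.7313)
T_A = V + ((C−V)·d_A)·d_A = V + 76.2346·d_A = (-55.9034,77.5899)
T_B = V + ((C−V)·d_B)·d_B = V + 76.2346·d_B = (-82.0749,51.3092)
sweep = 180° − θ = 151.8422°

center=(-72.2846,67.7313) T_A=(-55.9034,77.5899) T_B=(-82.0749,51.3092) sweep=151.8422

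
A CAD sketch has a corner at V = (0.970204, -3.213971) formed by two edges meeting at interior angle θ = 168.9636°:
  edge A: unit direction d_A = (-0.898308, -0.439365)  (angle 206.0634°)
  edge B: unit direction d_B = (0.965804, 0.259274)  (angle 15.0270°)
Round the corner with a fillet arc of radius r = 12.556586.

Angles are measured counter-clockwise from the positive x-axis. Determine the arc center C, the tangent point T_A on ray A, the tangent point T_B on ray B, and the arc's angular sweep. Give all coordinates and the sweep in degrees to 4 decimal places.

center=(5.3974,-15.0266) T_A=(-0.1195,-3.7470) T_B=(2.1418,-2.8994) sweep=11.0364

bisector direction at 290.5452° = (0.350946,-0.936396)
center distance |VC| = r/sin(θ/2) = 12.556586/sin(84.4818°) = 12.615048
C = V + |VC|·bis = (5.3974,-15.0266)
T_A = V + ((C−V)·d_A)·d_A = V + 1.2131·d_A = (-0.1195,-3.7470)
T_B = V + ((C−V)·d_B)·d_B = V + 1.2131·d_B = (2.1418,-2.8994)
sweep = 180° − θ = 11.0364°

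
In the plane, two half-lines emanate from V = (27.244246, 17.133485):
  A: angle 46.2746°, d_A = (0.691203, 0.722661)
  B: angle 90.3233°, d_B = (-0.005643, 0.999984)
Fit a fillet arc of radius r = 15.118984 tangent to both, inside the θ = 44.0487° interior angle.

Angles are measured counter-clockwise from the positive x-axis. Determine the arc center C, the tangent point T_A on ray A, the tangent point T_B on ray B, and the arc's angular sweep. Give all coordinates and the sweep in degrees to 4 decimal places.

center=(42.1521,54.5933) T_A=(53.0780,44.1430) T_B=(27.0334,54.5079) sweep=135.9513

bisector direction at 68.2989° = (0.369764,0.929126)
center distance |VC| = r/sin(θ/2) = 15.118984/sin(22.0243°) = 40.317226
C = V + |VC|·bis = (42.1521,54.5933)
T_A = V + ((C−V)·d_A)·d_A = V + 37.3751·d_A = (53.0780,44.1430)
T_B = V + ((C−V)·d_B)·d_B = V + 37.3751·d_B = (27.0334,54.5079)
sweep = 180° − θ = 135.9513°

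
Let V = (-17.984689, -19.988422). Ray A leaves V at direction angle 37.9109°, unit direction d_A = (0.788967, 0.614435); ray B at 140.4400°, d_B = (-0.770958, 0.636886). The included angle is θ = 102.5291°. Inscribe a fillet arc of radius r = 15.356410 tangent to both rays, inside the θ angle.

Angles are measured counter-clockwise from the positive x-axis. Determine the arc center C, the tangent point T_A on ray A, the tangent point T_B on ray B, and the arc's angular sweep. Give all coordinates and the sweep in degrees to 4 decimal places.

bisector direction at 89.1754° = (0.014391,0.999896)
center distance |VC| = r/sin(θ/2) = 15.356410/sin(51.2645°) = 19.686610
C = V + |VC|·bis = (-17.7014,-0.3039)
T_A = V + ((C−V)·d_A)·d_A = V + 12.3184·d_A = (-8.2659,-12.4196)
T_B = V + ((C−V)·d_B)·d_B = V + 12.3184·d_B = (-27.4817,-12.1430)
sweep = 180° − θ = 77.4709°

center=(-17.7014,-0.3039) T_A=(-8.2659,-12.4196) T_B=(-27.4817,-12.1430) sweep=77.4709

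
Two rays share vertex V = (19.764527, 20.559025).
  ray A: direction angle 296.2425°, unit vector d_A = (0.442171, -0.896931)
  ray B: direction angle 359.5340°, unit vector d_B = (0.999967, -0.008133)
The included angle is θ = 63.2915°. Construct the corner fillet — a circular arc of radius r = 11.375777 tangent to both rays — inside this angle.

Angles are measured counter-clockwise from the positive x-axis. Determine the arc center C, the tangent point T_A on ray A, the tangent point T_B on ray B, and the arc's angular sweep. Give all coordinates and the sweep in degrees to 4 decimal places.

bisector direction at 327.8883° = (0.847013,-0.531572)
center distance |VC| = r/sin(θ/2) = 11.375777/sin(31.6457°) = 21.681947
C = V + |VC|·bis = (38.1294,9.0335)
T_A = V + ((C−V)·d_A)·d_A = V + 18.4580·d_A = (27.9261,4.0035)
T_B = V + ((C−V)·d_B)·d_B = V + 18.4580·d_B = (38.2219,20.4089)
sweep = 180° − θ = 116.7085°

center=(38.1294,9.0335) T_A=(27.9261,4.0035) T_B=(38.2219,20.4089) sweep=116.7085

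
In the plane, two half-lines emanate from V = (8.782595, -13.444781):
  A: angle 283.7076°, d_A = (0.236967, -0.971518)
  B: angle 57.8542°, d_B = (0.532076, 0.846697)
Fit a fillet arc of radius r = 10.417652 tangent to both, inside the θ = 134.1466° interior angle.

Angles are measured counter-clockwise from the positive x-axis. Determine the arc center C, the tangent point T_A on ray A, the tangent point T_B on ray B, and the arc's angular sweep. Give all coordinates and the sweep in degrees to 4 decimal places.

bisector direction at 350.7809° = (0.987083,-0.160210)
center distance |VC| = r/sin(θ/2) = 10.417652/sin(67.0733°) = 11.311191
C = V + |VC|·bis = (19.9477,-15.2569)
T_A = V + ((C−V)·d_A)·d_A = V + 4.4063·d_A = (9.8267,-17.7256)
T_B = V + ((C−V)·d_B)·d_B = V + 4.4063·d_B = (11.1271,-9.7140)
sweep = 180° − θ = 45.8534°

center=(19.9477,-15.2569) T_A=(9.8267,-17.7256) T_B=(11.1271,-9.7140) sweep=45.8534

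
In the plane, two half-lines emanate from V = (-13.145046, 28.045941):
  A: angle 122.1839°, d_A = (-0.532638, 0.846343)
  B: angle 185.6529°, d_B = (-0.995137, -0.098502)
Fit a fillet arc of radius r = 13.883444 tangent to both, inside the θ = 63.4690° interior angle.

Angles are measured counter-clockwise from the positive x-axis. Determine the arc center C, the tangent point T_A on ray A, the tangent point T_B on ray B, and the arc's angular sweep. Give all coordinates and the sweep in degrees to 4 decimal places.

bisector direction at 153.9184° = (-0.898169,0.439651)
center distance |VC| = r/sin(θ/2) = 13.883444/sin(31.7345°) = 26.395190
C = V + |VC|·bis = (-36.8524,39.6506)
T_A = V + ((C−V)·d_A)·d_A = V + 22.4490·d_A = (-25.1022,47.0455)
T_B = V + ((C−V)·d_B)·d_B = V + 22.4490·d_B = (-35.4848,25.8347)
sweep = 180° − θ = 116.5310°

center=(-36.8524,39.6506) T_A=(-25.1022,47.0455) T_B=(-35.4848,25.8347) sweep=116.5310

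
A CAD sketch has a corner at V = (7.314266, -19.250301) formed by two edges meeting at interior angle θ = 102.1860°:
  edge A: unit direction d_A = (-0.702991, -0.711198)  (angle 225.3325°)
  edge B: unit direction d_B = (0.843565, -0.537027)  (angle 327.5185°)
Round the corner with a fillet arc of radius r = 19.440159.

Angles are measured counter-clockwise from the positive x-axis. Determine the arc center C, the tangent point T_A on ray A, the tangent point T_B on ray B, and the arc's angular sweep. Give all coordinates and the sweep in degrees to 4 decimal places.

center=(10.1100,-44.0754) T_A=(-3.7158,-30.4091) T_B=(20.5499,-27.6763) sweep=77.8140

bisector direction at 276.4255° = (0.111911,-0.993718)
center distance |VC| = r/sin(θ/2) = 19.440159/sin(51.0930°) = 24.982007
C = V + |VC|·bis = (10.1100,-44.0754)
T_A = V + ((C−V)·d_A)·d_A = V + 15.6902·d_A = (-3.7158,-30.4091)
T_B = V + ((C−V)·d_B)·d_B = V + 15.6902·d_B = (20.5499,-27.6763)
sweep = 180° − θ = 77.8140°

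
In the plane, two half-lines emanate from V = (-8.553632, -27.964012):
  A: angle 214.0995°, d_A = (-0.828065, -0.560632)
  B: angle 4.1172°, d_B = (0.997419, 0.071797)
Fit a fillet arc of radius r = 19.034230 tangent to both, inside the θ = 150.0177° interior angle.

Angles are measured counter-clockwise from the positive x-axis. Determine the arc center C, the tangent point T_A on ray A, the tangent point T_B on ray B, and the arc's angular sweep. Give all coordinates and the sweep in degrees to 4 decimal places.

center=(-2.1031,-46.5832) T_A=(-12.7743,-30.8216) T_B=(-3.4697,-27.5981) sweep=29.9823

bisector direction at 289.1084° = (0.327356,-0.944901)
center distance |VC| = r/sin(θ/2) = 19.034230/sin(75.0088°) = 19.704870
C = V + |VC|·bis = (-2.1031,-46.5832)
T_A = V + ((C−V)·d_A)·d_A = V + 5.0971·d_A = (-12.7743,-30.8216)
T_B = V + ((C−V)·d_B)·d_B = V + 5.0971·d_B = (-3.4697,-27.5981)
sweep = 180° − θ = 29.9823°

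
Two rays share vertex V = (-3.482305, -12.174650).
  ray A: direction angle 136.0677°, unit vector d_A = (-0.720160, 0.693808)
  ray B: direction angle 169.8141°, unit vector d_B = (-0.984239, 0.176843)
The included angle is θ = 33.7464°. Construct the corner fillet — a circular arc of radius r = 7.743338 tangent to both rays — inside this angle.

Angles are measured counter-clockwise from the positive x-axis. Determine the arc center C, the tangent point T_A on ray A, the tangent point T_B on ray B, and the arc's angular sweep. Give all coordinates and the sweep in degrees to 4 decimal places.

center=(-27.2398,-0.0387) T_A=(-21.8675,5.5377) T_B=(-28.6092,-7.6600) sweep=146.2536

bisector direction at 152.9409° = (-0.890538,0.454909)
center distance |VC| = r/sin(θ/2) = 7.743338/sin(16.8732°) = 26.677743
C = V + |VC|·bis = (-27.2398,-0.0387)
T_A = V + ((C−V)·d_A)·d_A = V + 25.5293·d_A = (-21.8675,5.5377)
T_B = V + ((C−V)·d_B)·d_B = V + 25.5293·d_B = (-28.6092,-7.6600)
sweep = 180° − θ = 146.2536°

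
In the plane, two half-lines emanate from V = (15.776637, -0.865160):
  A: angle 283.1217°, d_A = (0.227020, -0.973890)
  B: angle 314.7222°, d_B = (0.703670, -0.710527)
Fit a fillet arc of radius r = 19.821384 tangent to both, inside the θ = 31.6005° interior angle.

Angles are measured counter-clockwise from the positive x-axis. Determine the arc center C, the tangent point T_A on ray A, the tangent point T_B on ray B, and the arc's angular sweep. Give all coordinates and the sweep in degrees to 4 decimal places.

center=(50.9824,-64.5825) T_A=(31.6785,-69.0824) T_B=(65.0660,-50.6348) sweep=148.3995

bisector direction at 298.9219° = (0.483618,-0.875279)
center distance |VC| = r/sin(θ/2) = 19.821384/sin(15.8003°) = 72.796608
C = V + |VC|·bis = (50.9824,-64.5825)
T_A = V + ((C−V)·d_A)·d_A = V + 70.0461·d_A = (31.6785,-69.0824)
T_B = V + ((C−V)·d_B)·d_B = V + 70.0461·d_B = (65.0660,-50.6348)
sweep = 180° − θ = 148.3995°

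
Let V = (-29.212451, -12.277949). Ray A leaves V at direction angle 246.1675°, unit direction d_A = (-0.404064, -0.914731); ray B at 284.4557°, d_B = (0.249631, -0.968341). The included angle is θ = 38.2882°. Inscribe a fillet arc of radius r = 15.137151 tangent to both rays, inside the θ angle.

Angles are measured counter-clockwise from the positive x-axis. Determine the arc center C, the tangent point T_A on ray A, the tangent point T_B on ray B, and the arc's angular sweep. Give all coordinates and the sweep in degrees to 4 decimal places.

center=(-32.9852,-58.2811) T_A=(-46.8316,-52.1647) T_B=(-18.3273,-54.5024) sweep=141.7118

bisector direction at 265.3116° = (-0.081737,-0.996654)
center distance |VC| = r/sin(θ/2) = 15.137151/sin(19.1441°) = 46.157574
C = V + |VC|·bis = (-32.9852,-58.2811)
T_A = V + ((C−V)·d_A)·d_A = V + 43.6049·d_A = (-46.8316,-52.1647)
T_B = V + ((C−V)·d_B)·d_B = V + 43.6049·d_B = (-18.3273,-54.5024)
sweep = 180° − θ = 141.7118°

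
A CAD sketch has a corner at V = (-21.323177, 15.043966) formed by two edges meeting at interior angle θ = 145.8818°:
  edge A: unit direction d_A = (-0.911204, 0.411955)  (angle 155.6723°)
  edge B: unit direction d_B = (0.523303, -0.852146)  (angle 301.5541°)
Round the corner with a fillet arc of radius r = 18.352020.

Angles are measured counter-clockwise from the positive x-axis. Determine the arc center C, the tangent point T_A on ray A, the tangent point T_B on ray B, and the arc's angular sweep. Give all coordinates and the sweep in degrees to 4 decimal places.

bisector direction at 228.6132° = (-0.661139,-0.750263)
center distance |VC| = r/sin(θ/2) = 18.352020/sin(72.9409°) = 19.196620
C = V + |VC|·bis = (-34.0148,0.6414)
T_A = V + ((C−V)·d_A)·d_A = V + 5.6315·d_A = (-26.4546,17.3639)
T_B = V + ((C−V)·d_B)·d_B = V + 5.6315·d_B = (-18.3762,10.2451)
sweep = 180° − θ = 34.1182°

center=(-34.0148,0.6414) T_A=(-26.4546,17.3639) T_B=(-18.3762,10.2451) sweep=34.1182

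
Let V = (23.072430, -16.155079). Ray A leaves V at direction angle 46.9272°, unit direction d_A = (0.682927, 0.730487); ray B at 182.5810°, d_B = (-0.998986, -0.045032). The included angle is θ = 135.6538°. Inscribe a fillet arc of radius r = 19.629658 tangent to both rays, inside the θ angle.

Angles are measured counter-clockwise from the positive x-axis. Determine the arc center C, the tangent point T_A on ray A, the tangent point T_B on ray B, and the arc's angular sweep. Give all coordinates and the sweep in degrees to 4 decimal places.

bisector direction at 114.7541° = (-0.418725,0.908113)
center distance |VC| = r/sin(θ/2) = 19.629658/sin(67.8269°) = 21.197239
C = V + |VC|·bis = (14.1966,3.0944)
T_A = V + ((C−V)·d_A)·d_A = V + 8.0000·d_A = (28.5358,-10.3112)
T_B = V + ((C−V)·d_B)·d_B = V + 8.0000·d_B = (15.0806,-16.5153)
sweep = 180° − θ = 44.3462°

center=(14.1966,3.0944) T_A=(28.5358,-10.3112) T_B=(15.0806,-16.5153) sweep=44.3462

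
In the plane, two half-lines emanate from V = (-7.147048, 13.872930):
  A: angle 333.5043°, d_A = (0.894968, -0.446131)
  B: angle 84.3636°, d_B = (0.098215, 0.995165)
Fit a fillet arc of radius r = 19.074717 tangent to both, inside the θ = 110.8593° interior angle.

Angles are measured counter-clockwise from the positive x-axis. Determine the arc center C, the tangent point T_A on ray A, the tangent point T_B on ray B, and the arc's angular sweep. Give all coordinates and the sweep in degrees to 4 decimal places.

center=(13.1264,25.0802) T_A=(4.6166,8.0089) T_B=(-5.8561,26.9536) sweep=69.1407

bisector direction at 28.9340° = (0.875178,0.483801)
center distance |VC| = r/sin(θ/2) = 19.074717/sin(55.4297°) = 23.164950
C = V + |VC|·bis = (13.1264,25.0802)
T_A = V + ((C−V)·d_A)·d_A = V + 13.1442·d_A = (4.6166,8.0089)
T_B = V + ((C−V)·d_B)·d_B = V + 13.1442·d_B = (-5.8561,26.9536)
sweep = 180° − θ = 69.1407°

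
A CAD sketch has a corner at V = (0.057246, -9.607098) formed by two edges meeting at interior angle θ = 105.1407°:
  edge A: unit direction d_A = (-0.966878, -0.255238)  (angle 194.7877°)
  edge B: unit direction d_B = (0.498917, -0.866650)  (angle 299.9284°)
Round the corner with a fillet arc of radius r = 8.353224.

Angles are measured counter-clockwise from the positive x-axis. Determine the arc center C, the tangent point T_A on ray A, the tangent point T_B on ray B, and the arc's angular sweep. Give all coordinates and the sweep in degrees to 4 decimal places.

bisector direction at 247.3581° = (-0.384971,-0.922929)
center distance |VC| = r/sin(θ/2) = 8.353224/sin(52.5703°) = 10.519106
C = V + |VC|·bis = (-3.9923,-19.3155)
T_A = V + ((C−V)·d_A)·d_A = V + 6.3934·d_A = (-6.1244,-11.2389)
T_B = V + ((C−V)·d_B)·d_B = V + 6.3934·d_B = (3.2470,-15.1479)
sweep = 180° − θ = 74.8593°

center=(-3.9923,-19.3155) T_A=(-6.1244,-11.2389) T_B=(3.2470,-15.1479) sweep=74.8593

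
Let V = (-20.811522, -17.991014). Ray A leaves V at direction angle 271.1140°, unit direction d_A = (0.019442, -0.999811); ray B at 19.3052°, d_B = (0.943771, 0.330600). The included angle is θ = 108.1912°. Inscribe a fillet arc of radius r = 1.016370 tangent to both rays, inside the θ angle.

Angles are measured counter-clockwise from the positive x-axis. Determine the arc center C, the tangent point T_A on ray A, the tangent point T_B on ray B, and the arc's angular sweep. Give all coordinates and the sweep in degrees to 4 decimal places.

center=(-19.7810,-18.7070) T_A=(-20.7972,-18.7267) T_B=(-20.1170,-17.7477) sweep=71.8088

bisector direction at 325.2096° = (0.821245,-0.570576)
center distance |VC| = r/sin(θ/2) = 1.016370/sin(54.0956°) = 1.254783
C = V + |VC|·bis = (-19.7810,-18.7070)
T_A = V + ((C−V)·d_A)·d_A = V + 0.7358·d_A = (-20.7972,-18.7267)
T_B = V + ((C−V)·d_B)·d_B = V + 0.7358·d_B = (-20.1170,-17.7477)
sweep = 180° − θ = 71.8088°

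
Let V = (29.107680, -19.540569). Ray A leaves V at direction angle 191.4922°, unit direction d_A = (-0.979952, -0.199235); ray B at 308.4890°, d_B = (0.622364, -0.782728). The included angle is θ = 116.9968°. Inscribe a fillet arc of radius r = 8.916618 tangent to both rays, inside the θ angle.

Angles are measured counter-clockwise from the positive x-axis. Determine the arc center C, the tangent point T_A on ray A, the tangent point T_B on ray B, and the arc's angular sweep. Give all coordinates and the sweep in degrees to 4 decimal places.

bisector direction at 249.9906° = (-0.342174,-0.939636)
center distance |VC| = r/sin(θ/2) = 8.916618/sin(58.4984°) = 10.457836
C = V + |VC|·bis = (25.5293,-29.3671)
T_A = V + ((C−V)·d_A)·d_A = V + 5.4645·d_A = (23.7528,-20.6293)
T_B = V + ((C−V)·d_B)·d_B = V + 5.4645·d_B = (32.5086,-23.8177)
sweep = 180° − θ = 63.0032°

center=(25.5293,-29.3671) T_A=(23.7528,-20.6293) T_B=(32.5086,-23.8177) sweep=63.0032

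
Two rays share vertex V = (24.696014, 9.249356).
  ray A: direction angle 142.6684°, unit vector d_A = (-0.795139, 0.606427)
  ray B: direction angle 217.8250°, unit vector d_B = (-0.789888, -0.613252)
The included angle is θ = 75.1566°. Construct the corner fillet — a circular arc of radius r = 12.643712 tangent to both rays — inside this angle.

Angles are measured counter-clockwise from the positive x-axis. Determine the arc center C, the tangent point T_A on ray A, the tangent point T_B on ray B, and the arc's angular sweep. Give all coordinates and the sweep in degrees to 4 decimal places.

bisector direction at 180.2467° = (-0.999991,-0.004306)
center distance |VC| = r/sin(θ/2) = 12.643712/sin(37.5783°) = 20.732663
C = V + |VC|·bis = (3.9635,9.1601)
T_A = V + ((C−V)·d_A)·d_A = V + 16.4311·d_A = (11.6310,19.2136)
T_B = V + ((C−V)·d_B)·d_B = V + 16.4311·d_B = (11.7173,-0.8270)
sweep = 180° − θ = 104.8434°

center=(3.9635,9.1601) T_A=(11.6310,19.2136) T_B=(11.7173,-0.8270) sweep=104.8434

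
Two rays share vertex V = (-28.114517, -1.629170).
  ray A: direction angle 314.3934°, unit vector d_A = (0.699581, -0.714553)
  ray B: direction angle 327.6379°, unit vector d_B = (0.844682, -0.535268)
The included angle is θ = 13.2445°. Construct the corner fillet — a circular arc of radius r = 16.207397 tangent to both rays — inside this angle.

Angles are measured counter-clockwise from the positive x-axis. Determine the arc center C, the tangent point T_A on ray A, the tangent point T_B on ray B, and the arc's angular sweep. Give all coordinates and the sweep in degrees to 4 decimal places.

bisector direction at 321.0156° = (0.777318,-0.629108)
center distance |VC| = r/sin(θ/2) = 16.207397/sin(6.6223°) = 140.539272
C = V + |VC|·bis = (81.1292,-90.0436)
T_A = V + ((C−V)·d_A)·d_A = V + 139.6016·d_A = (69.5481,-101.3820)
T_B = V + ((C−V)·d_B)·d_B = V + 139.6016·d_B = (89.8045,-76.3535)
sweep = 180° − θ = 166.7555°

center=(81.1292,-90.0436) T_A=(69.5481,-101.3820) T_B=(89.8045,-76.3535) sweep=166.7555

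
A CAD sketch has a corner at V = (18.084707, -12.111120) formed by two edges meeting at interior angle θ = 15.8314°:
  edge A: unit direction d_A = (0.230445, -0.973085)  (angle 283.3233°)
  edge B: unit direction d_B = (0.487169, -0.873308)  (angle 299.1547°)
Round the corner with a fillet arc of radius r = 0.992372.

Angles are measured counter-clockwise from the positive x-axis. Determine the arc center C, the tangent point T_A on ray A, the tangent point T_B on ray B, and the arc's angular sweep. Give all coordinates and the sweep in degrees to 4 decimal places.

bisector direction at 291.2390° = (0.362259,-0.932077)
center distance |VC| = r/sin(θ/2) = 0.992372/sin(7.9157°) = 7.205933
C = V + |VC|·bis = (20.6951,-18.8276)
T_A = V + ((C−V)·d_A)·d_A = V + 7.1373·d_A = (19.7295,-19.0563)
T_B = V + ((C−V)·d_B)·d_B = V + 7.1373·d_B = (21.5618,-18.3442)
sweep = 180° − θ = 164.1686°

center=(20.6951,-18.8276) T_A=(19.7295,-19.0563) T_B=(21.5618,-18.3442) sweep=164.1686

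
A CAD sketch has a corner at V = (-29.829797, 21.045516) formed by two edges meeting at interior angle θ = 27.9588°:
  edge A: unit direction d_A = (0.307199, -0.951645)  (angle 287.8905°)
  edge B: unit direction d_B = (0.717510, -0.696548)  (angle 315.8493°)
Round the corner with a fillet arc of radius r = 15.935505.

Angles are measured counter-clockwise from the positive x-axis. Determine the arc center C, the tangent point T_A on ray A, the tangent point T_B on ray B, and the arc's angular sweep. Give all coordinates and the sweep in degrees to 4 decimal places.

center=(4.9995,-34.9757) T_A=(-10.1654,-39.8711) T_B=(16.0994,-23.5418) sweep=152.0412

bisector direction at 301.8699° = (0.527992,-0.849249)
center distance |VC| = r/sin(θ/2) = 15.935505/sin(13.9794°) = 65.965582
C = V + |VC|·bis = (4.9995,-34.9757)
T_A = V + ((C−V)·d_A)·d_A = V + 64.0119·d_A = (-10.1654,-39.8711)
T_B = V + ((C−V)·d_B)·d_B = V + 64.0119·d_B = (16.0994,-23.5418)
sweep = 180° − θ = 152.0412°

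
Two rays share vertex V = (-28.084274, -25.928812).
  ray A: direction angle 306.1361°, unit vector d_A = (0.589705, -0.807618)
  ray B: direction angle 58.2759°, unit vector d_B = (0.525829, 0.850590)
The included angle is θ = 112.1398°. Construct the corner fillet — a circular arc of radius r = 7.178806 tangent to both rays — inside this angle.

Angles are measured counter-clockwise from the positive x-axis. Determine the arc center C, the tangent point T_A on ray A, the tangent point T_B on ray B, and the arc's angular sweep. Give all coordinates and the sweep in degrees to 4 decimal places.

bisector direction at 2.2060° = (0.999259,0.038492)
center distance |VC| = r/sin(θ/2) = 7.178806/sin(56.0699°) = 8.652091
C = V + |VC|·bis = (-19.4386,-25.5958)
T_A = V + ((C−V)·d_A)·d_A = V + 4.8294·d_A = (-25.2363,-29.8292)
T_B = V + ((C−V)·d_B)·d_B = V + 4.8294·d_B = (-25.5448,-21.8209)
sweep = 180° − θ = 67.8602°

center=(-19.4386,-25.5958) T_A=(-25.2363,-29.8292) T_B=(-25.5448,-21.8209) sweep=67.8602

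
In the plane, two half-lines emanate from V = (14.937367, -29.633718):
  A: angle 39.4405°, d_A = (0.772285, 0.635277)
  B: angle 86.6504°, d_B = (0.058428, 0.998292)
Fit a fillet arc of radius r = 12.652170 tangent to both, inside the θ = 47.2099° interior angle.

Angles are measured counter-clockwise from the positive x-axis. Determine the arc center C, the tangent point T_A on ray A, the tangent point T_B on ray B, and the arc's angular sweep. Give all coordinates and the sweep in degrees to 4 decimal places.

bisector direction at 63.0454° = (0.453284,0.891366)
center distance |VC| = r/sin(θ/2) = 12.652170/sin(23.6049°) = 31.596601
C = V + |VC|·bis = (29.2596,-1.4696)
T_A = V + ((C−V)·d_A)·d_A = V + 28.9529·d_A = (37.2972,-11.2406)
T_B = V + ((C−V)·d_B)·d_B = V + 28.9529·d_B = (16.6290,-0.7303)
sweep = 180° − θ = 132.7901°

center=(29.2596,-1.4696) T_A=(37.2972,-11.2406) T_B=(16.6290,-0.7303) sweep=132.7901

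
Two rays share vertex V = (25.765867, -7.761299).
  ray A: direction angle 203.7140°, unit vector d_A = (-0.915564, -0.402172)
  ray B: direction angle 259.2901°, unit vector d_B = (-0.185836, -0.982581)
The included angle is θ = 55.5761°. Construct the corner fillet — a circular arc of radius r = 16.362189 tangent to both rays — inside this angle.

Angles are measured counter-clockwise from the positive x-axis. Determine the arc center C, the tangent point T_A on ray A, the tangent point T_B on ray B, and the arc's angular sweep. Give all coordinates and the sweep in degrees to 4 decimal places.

center=(3.9186,-35.2291) T_A=(-2.6618,-20.2485) T_B=(19.9958,-38.2698) sweep=124.4239

bisector direction at 231.5020° = (-0.622487,-0.782630)
center distance |VC| = r/sin(θ/2) = 16.362189/sin(27.7880°) = 35.096770
C = V + |VC|·bis = (3.9186,-35.2291)
T_A = V + ((C−V)·d_A)·d_A = V + 31.0493·d_A = (-2.6618,-20.2485)
T_B = V + ((C−V)·d_B)·d_B = V + 31.0493·d_B = (19.9958,-38.2698)
sweep = 180° − θ = 124.4239°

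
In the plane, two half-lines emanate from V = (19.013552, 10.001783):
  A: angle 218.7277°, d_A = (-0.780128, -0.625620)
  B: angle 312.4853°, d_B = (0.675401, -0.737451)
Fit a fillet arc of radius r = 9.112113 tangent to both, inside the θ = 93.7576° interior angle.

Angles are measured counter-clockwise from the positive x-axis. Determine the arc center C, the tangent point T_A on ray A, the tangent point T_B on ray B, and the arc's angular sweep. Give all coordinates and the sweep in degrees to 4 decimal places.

bisector direction at 265.6065° = (-0.076606,-0.997061)
center distance |VC| = r/sin(θ/2) = 9.112113/sin(46.8788°) = 12.483896
C = V + |VC|·bis = (18.0572,-2.4454)
T_A = V + ((C−V)·d_A)·d_A = V + 8.5333·d_A = (12.3565,4.6632)
T_B = V + ((C−V)·d_B)·d_B = V + 8.5333·d_B = (24.7769,3.7089)
sweep = 180° − θ = 86.2424°

center=(18.0572,-2.4454) T_A=(12.3565,4.6632) T_B=(24.7769,3.7089) sweep=86.2424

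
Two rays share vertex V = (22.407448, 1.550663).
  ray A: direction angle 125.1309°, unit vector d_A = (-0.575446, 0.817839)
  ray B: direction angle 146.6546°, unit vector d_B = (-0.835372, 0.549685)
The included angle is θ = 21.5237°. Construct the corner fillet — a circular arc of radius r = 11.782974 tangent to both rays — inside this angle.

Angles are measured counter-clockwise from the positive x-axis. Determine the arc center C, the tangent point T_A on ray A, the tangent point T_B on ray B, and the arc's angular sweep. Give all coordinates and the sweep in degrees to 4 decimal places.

center=(-22.9026,45.4703) T_A=(-13.2661,52.2508) T_B=(-29.3796,35.6271) sweep=158.4763

bisector direction at 135.8928° = (-0.718038,0.696004)
center distance |VC| = r/sin(θ/2) = 11.782974/sin(10.7619°) = 63.102604
C = V + |VC|·bis = (-22.9026,45.4703)
T_A = V + ((C−V)·d_A)·d_A = V + 61.9927·d_A = (-13.2661,52.2508)
T_B = V + ((C−V)·d_B)·d_B = V + 61.9927·d_B = (-29.3796,35.6271)
sweep = 180° − θ = 158.4763°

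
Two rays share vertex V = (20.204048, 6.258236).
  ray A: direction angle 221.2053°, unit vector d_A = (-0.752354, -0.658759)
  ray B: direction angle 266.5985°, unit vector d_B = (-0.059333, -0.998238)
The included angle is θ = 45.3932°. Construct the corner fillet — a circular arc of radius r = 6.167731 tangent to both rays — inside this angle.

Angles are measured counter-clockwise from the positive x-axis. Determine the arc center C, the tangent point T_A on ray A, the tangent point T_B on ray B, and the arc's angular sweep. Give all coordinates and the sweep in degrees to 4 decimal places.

bisector direction at 243.9019° = (-0.439909,-0.898042)
center distance |VC| = r/sin(θ/2) = 6.167731/sin(22.6966°) = 15.984736
C = V + |VC|·bis = (13.1722,-8.0967)
T_A = V + ((C−V)·d_A)·d_A = V + 14.7469·d_A = (9.1092,-3.4564)
T_B = V + ((C−V)·d_B)·d_B = V + 14.7469·d_B = (19.3291,-8.4627)
sweep = 180° − θ = 134.6068°

center=(13.1722,-8.0967) T_A=(9.1092,-3.4564) T_B=(19.3291,-8.4627) sweep=134.6068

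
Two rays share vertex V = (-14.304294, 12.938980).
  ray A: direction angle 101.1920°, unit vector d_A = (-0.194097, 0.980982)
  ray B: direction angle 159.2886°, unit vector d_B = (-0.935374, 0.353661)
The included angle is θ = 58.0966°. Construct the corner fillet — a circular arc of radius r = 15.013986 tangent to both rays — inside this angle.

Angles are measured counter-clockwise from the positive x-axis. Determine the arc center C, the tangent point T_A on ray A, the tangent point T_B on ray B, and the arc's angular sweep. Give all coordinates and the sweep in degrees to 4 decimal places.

bisector direction at 130.2403° = (-0.645995,0.763342)
center distance |VC| = r/sin(θ/2) = 15.013986/sin(29.0483°) = 30.921814
C = V + |VC|·bis = (-34.2796,36.5429)
T_A = V + ((C−V)·d_A)·d_A = V + 27.0322·d_A = (-19.5512,39.4571)
T_B = V + ((C−V)·d_B)·d_B = V + 27.0322·d_B = (-39.5895,22.4992)
sweep = 180° − θ = 121.9034°

center=(-34.2796,36.5429) T_A=(-19.5512,39.4571) T_B=(-39.5895,22.4992) sweep=121.9034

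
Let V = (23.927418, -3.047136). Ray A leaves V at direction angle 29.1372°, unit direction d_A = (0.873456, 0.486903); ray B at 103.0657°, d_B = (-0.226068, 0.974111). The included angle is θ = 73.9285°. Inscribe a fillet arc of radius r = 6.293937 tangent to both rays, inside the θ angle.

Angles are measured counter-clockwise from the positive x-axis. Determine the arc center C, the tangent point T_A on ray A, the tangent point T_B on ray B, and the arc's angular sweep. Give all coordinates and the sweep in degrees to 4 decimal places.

center=(28.1678,6.5224) T_A=(31.2323,1.0249) T_B=(22.0368,5.0995) sweep=106.0715

bisector direction at 66.1014° = (0.405118,0.914264)
center distance |VC| = r/sin(θ/2) = 6.293937/sin(36.9642°) = 10.466927
C = V + |VC|·bis = (28.1678,6.5224)
T_A = V + ((C−V)·d_A)·d_A = V + 8.3632·d_A = (31.2323,1.0249)
T_B = V + ((C−V)·d_B)·d_B = V + 8.3632·d_B = (22.0368,5.0995)
sweep = 180° − θ = 106.0715°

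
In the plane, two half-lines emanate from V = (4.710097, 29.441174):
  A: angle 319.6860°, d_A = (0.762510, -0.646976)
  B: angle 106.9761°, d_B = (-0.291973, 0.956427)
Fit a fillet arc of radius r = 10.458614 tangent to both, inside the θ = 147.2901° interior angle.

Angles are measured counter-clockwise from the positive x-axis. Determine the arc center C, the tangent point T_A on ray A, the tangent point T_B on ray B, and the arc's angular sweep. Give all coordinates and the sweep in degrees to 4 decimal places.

center=(13.8169,35.4303) T_A=(7.0504,27.4555) T_B=(3.8140,32.3766) sweep=32.7099

bisector direction at 33.3310° = (0.835510,0.549476)
center distance |VC| = r/sin(θ/2) = 10.458614/sin(73.6450°) = 10.899661
C = V + |VC|·bis = (13.8169,35.4303)
T_A = V + ((C−V)·d_A)·d_A = V + 3.0692·d_A = (7.0504,27.4555)
T_B = V + ((C−V)·d_B)·d_B = V + 3.0692·d_B = (3.8140,32.3766)
sweep = 180° − θ = 32.7099°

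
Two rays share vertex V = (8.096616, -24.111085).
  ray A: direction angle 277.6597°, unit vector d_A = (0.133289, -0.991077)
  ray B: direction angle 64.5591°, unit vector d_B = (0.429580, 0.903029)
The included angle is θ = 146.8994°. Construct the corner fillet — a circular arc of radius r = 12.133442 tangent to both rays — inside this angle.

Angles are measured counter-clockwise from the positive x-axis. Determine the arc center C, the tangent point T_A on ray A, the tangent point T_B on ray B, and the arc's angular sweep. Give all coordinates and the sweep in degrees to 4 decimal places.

center=(20.6024,-26.0673) T_A=(8.5772,-27.6846) T_B=(9.6455,-20.8551) sweep=33.1006

bisector direction at 351.1094° = (0.987985,-0.154548)
center distance |VC| = r/sin(θ/2) = 12.133442/sin(73.4497°) = 12.657857
C = V + |VC|·bis = (20.6024,-26.0673)
T_A = V + ((C−V)·d_A)·d_A = V + 3.6057·d_A = (8.5772,-27.6846)
T_B = V + ((C−V)·d_B)·d_B = V + 3.6057·d_B = (9.6455,-20.8551)
sweep = 180° − θ = 33.1006°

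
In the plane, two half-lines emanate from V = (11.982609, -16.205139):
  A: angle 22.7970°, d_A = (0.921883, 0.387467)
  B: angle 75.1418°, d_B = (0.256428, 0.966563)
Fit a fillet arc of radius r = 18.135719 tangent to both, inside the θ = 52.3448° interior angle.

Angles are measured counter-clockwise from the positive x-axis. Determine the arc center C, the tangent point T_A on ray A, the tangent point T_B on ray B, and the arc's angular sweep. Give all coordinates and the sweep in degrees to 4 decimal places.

bisector direction at 48.9694° = (0.656462,0.754359)
center distance |VC| = r/sin(θ/2) = 18.135719/sin(26.1724°) = 41.117219
C = V + |VC|·bis = (38.9745,14.8120)
T_A = V + ((C−V)·d_A)·d_A = V + 36.9015·d_A = (46.0015,-1.9070)
T_B = V + ((C−V)·d_B)·d_B = V + 36.9015·d_B = (21.4452,19.4625)
sweep = 180° − θ = 127.6552°

center=(38.9745,14.8120) T_A=(46.0015,-1.9070) T_B=(21.4452,19.4625) sweep=127.6552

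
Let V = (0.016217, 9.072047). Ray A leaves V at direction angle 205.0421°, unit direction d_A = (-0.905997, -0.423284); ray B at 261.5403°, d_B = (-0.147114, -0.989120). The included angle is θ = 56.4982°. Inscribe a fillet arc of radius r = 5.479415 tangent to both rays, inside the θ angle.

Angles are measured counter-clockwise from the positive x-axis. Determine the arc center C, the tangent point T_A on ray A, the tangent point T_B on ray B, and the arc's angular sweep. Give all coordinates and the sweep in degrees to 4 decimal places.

bisector direction at 233.2912° = (-0.597748,-0.801684)
center distance |VC| = r/sin(θ/2) = 5.479415/sin(28.2491°) = 11.576902
C = V + |VC|·bis = (-6.9039,-0.2090)
T_A = V + ((C−V)·d_A)·d_A = V + 10.1981·d_A = (-9.2232,4.7554)
T_B = V + ((C−V)·d_B)·d_B = V + 10.1981·d_B = (-1.4841,-1.0151)
sweep = 180° − θ = 123.5018°

center=(-6.9039,-0.2090) T_A=(-9.2232,4.7554) T_B=(-1.4841,-1.0151) sweep=123.5018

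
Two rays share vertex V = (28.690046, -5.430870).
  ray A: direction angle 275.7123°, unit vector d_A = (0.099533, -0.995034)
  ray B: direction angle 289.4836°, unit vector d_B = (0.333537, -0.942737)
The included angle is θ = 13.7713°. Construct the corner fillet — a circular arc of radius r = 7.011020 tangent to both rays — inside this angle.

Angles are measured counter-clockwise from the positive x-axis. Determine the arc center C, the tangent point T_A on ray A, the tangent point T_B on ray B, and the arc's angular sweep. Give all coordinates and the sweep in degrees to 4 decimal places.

center=(41.4449,-62.5026) T_A=(34.4687,-63.2004) T_B=(48.0545,-60.1642) sweep=166.2287

bisector direction at 282.5980° = (0.218108,-0.975925)
center distance |VC| = r/sin(θ/2) = 7.011020/sin(6.8857°) = 58.479653
C = V + |VC|·bis = (41.4449,-62.5026)
T_A = V + ((C−V)·d_A)·d_A = V + 58.0579·d_A = (34.4687,-63.2004)
T_B = V + ((C−V)·d_B)·d_B = V + 58.0579·d_B = (48.0545,-60.1642)
sweep = 180° − θ = 166.2287°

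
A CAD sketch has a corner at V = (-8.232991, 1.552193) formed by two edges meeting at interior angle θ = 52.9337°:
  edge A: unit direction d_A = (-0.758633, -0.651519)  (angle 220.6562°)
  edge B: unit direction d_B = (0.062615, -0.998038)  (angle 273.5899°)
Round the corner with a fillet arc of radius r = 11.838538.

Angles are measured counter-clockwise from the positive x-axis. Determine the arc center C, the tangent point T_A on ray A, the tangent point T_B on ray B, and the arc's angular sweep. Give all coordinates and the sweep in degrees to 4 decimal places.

center=(-18.5594,-22.9213) T_A=(-26.2724,-13.9402) T_B=(-6.7441,-22.1800) sweep=127.0663

bisector direction at 247.1231° = (-0.388753,-0.921342)
center distance |VC| = r/sin(θ/2) = 11.838538/sin(26.4669°) = 26.562869
C = V + |VC|·bis = (-18.5594,-22.9213)
T_A = V + ((C−V)·d_A)·d_A = V + 23.7789·d_A = (-26.2724,-13.9402)
T_B = V + ((C−V)·d_B)·d_B = V + 23.7789·d_B = (-6.7441,-22.1800)
sweep = 180° − θ = 127.0663°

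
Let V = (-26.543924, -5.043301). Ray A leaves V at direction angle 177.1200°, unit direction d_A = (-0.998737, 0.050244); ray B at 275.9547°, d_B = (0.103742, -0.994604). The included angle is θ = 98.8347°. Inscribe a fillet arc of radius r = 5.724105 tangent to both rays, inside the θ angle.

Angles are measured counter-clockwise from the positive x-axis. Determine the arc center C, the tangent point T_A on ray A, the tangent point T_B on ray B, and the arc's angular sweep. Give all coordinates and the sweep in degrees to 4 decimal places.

center=(-31.7285,-10.5138) T_A=(-31.4409,-4.7969) T_B=(-26.0353,-9.9200) sweep=81.1653

bisector direction at 226.5374° = (-0.687882,-0.725823)
center distance |VC| = r/sin(θ/2) = 5.724105/sin(49.4173°) = 7.536990
C = V + |VC|·bis = (-31.7285,-10.5138)
T_A = V + ((C−V)·d_A)·d_A = V + 4.9031·d_A = (-31.4409,-4.7969)
T_B = V + ((C−V)·d_B)·d_B = V + 4.9031·d_B = (-26.0353,-9.9200)
sweep = 180° − θ = 81.1653°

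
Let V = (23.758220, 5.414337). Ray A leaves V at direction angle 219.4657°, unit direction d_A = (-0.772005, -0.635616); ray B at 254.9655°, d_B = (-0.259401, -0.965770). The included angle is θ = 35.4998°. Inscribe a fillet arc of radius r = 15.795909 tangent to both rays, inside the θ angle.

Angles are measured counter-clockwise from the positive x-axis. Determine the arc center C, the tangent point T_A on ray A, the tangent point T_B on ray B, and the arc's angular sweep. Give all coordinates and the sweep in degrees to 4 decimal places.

center=(-4.2976,-38.1457) T_A=(-14.3377,-25.9512) T_B=(10.9577,-42.2432) sweep=144.5002

bisector direction at 237.2156° = (-0.541479,-0.840714)
center distance |VC| = r/sin(θ/2) = 15.795909/sin(17.7499°) = 51.813201
C = V + |VC|·bis = (-4.2976,-38.1457)
T_A = V + ((C−V)·d_A)·d_A = V + 49.3467·d_A = (-14.3377,-25.9512)
T_B = V + ((C−V)·d_B)·d_B = V + 49.3467·d_B = (10.9577,-42.2432)
sweep = 180° − θ = 144.5002°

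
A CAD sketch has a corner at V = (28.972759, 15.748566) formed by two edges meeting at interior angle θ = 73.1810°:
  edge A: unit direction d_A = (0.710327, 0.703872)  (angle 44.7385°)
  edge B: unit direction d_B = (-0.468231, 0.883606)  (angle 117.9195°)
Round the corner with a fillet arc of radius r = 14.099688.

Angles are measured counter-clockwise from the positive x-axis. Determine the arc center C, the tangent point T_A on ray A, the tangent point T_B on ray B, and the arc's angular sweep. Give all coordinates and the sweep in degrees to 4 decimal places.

bisector direction at 81.3290° = (0.150760,0.988570)
center distance |VC| = r/sin(θ/2) = 14.099688/sin(36.5905°) = 23.653553
C = V + |VC|·bis = (32.5388,39.1318)
T_A = V + ((C−V)·d_A)·d_A = V + 18.9918·d_A = (42.4632,29.1164)
T_B = V + ((C−V)·d_B)·d_B = V + 18.9918·d_B = (20.0802,32.5299)
sweep = 180° − θ = 106.8190°

center=(32.5388,39.1318) T_A=(42.4632,29.1164) T_B=(20.0802,32.5299) sweep=106.8190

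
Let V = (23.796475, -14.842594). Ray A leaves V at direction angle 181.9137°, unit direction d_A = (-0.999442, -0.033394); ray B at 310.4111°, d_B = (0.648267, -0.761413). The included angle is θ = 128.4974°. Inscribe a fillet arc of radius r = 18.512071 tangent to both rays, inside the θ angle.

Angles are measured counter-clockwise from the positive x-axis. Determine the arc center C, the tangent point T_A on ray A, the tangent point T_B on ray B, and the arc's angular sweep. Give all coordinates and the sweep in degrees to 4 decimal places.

bisector direction at 246.1624° = (-0.404146,-0.914695)
center distance |VC| = r/sin(θ/2) = 18.512071/sin(64.2487°) = 20.553247
C = V + |VC|·bis = (15.4900,-33.6425)
T_A = V + ((C−V)·d_A)·d_A = V + 8.9297·d_A = (14.8718,-15.1408)
T_B = V + ((C−V)·d_B)·d_B = V + 8.9297·d_B = (29.5853,-21.6418)
sweep = 180° − θ = 51.5026°

center=(15.4900,-33.6425) T_A=(14.8718,-15.1408) T_B=(29.5853,-21.6418) sweep=51.5026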